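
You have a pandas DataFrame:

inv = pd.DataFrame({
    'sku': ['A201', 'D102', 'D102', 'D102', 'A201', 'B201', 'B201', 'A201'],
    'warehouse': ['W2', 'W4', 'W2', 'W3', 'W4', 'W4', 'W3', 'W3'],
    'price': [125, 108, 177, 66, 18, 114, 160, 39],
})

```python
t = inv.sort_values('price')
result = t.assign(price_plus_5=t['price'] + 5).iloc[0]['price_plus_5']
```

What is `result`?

23

sort by price:
    sku warehouse  price
4  A201        W4     18
7  A201        W3     39
3  D102        W3     66
1  D102        W4    108
5  B201        W4    114
0  A201        W2    125
6  B201        W3    160
2  D102        W2    177
add column price_plus_5 = t['price'] + 5:
    sku warehouse  price  price_plus_5
4  A201        W4     18            23
7  A201        W3     39            44
3  D102        W3     66            71
1  D102        W4    108           113
5  B201        W4    114           119
0  A201        W2    125           130
6  B201        W3    160           165
2  D102        W2    177           182
Reading off the value at position 0, column 'price_plus_5', we get 23.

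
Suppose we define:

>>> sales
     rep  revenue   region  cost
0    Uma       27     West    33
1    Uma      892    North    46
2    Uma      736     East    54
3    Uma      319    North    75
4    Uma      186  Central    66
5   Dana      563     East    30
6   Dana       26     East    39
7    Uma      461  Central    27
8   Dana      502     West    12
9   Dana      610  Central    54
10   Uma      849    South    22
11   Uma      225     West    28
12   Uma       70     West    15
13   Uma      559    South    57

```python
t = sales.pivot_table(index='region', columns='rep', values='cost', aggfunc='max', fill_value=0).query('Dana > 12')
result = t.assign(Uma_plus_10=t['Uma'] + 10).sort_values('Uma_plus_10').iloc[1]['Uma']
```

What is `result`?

66

pivot: rows=region, cols=rep, max(cost):
rep      Dana  Uma
region            
Central    54   66
East       39   54
North       0   75
South       0   57
West       12   33
filter rows where Dana > 12:
rep      Dana  Uma
region            
Central    54   66
East       39   54
add column Uma_plus_10 = t['Uma'] + 10:
rep      Dana  Uma  Uma_plus_10
region                         
Central    54   66           76
East       39   54           64
sort by Uma_plus_10:
rep      Dana  Uma  Uma_plus_10
region                         
East       39   54           64
Central    54   66           76
Reading off the value at position 1, column 'Uma', we get 66.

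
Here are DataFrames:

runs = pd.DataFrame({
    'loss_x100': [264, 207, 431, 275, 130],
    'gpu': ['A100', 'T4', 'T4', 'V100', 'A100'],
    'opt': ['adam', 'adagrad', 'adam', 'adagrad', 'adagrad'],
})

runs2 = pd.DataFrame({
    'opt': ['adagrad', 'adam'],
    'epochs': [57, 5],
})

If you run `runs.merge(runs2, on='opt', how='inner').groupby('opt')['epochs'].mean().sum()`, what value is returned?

62.0

merge on 'opt' (how='inner') → 5 rows:
   loss_x100   gpu      opt  epochs
0        264  A100     adam       5
1        207    T4  adagrad      57
2        431    T4     adam       5
3        275  V100  adagrad      57
4        130  A100  adagrad      57
group by opt, mean of epochs:
opt
adagrad    57.0
adam        5.0
Name: epochs, dtype: float64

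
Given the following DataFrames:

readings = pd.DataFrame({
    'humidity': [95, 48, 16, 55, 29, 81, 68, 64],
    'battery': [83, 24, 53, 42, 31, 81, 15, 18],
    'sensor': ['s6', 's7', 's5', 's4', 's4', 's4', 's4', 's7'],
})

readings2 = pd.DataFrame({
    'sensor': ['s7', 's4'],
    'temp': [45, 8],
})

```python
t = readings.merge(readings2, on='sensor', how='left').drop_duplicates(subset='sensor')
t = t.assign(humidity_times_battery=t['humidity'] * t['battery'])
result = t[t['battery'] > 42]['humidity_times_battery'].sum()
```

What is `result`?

8733

merge on 'sensor' (how='left') → 8 rows:
   humidity  battery sensor  temp
0        95       83     s6   NaN
1        48       24     s7  45.0
2        16       53     s5   NaN
3        55       42     s4   8.0
4        29       31     s4   8.0
5        81       81     s4   8.0
6        68       15     s4   8.0
7        64       18     s7  45.0
drop duplicate sensor (keep=first):
   humidity  battery sensor  temp
0        95       83     s6   NaN
1        48       24     s7  45.0
2        16       53     s5   NaN
3        55       42     s4   8.0
add column humidity_times_battery = t['humidity'] * t['battery']:
   humidity  battery sensor  temp  humidity_times_battery
0        95       83     s6   NaN                    7885
1        48       24     s7  45.0                    1152
2        16       53     s5   NaN                     848
3        55       42     s4   8.0                    2310
filter rows where battery > 42:
   humidity  battery sensor  temp  humidity_times_battery
0        95       83     s6   NaN                    7885
2        16       53     s5   NaN                     848
Reading off the sum of column 'humidity_times_battery', we get 8733.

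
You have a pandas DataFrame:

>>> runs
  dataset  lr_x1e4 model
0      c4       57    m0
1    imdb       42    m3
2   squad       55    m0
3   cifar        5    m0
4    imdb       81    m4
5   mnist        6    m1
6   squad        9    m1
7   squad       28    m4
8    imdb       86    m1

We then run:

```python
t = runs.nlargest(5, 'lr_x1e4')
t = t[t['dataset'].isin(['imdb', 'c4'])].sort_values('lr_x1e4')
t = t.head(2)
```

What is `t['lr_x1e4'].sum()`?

99

take 5 rows with largest lr_x1e4:
  dataset  lr_x1e4 model
8    imdb       86    m1
4    imdb       81    m4
0      c4       57    m0
2   squad       55    m0
1    imdb       42    m3
filter rows where dataset in ['imdb', 'c4']:
  dataset  lr_x1e4 model
8    imdb       86    m1
4    imdb       81    m4
0      c4       57    m0
1    imdb       42    m3
sort by lr_x1e4:
  dataset  lr_x1e4 model
1    imdb       42    m3
0      c4       57    m0
4    imdb       81    m4
8    imdb       86    m1
take first 2 rows:
  dataset  lr_x1e4 model
1    imdb       42    m3
0      c4       57    m0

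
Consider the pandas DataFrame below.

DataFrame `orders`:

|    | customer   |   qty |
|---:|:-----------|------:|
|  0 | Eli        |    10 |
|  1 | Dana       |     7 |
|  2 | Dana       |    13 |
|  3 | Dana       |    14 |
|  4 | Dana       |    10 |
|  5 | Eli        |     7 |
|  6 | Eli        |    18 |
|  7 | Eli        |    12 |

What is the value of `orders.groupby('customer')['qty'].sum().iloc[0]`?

group by customer, sum of qty:
customer
Dana    44
Eli     47
Name: qty, dtype: int64
The value at position 0 is 44.

44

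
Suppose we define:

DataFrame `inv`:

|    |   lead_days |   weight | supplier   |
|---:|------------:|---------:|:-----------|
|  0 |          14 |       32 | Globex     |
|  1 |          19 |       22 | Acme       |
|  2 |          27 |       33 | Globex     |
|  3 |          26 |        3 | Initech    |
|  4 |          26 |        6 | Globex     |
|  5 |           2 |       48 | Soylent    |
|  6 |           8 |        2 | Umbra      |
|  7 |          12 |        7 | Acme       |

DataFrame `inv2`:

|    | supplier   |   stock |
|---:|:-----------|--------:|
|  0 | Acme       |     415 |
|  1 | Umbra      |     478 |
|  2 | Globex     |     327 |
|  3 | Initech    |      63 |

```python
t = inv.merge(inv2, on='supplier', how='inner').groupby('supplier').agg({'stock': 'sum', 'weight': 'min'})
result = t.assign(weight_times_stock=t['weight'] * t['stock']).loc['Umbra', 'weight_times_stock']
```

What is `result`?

956

merge on 'supplier' (how='inner') → 7 rows:
   lead_days  weight supplier  stock
0         14      32   Globex    327
1         19      22     Acme    415
2         27      33   Globex    327
3         26       3  Initech     63
4         26       6   Globex    327
5          8       2    Umbra    478
6         12       7     Acme    415
group by supplier: sum(stock), min(weight):
          stock  weight
supplier               
Acme        830       7
Globex      981       6
Initech      63       3
Umbra       478       2
add column weight_times_stock = t['weight'] * t['stock']:
          stock  weight  weight_times_stock
supplier                                   
Acme        830       7                5810
Globex      981       6                5886
Initech      63       3                 189
Umbra       478       2                 956
Hence 956.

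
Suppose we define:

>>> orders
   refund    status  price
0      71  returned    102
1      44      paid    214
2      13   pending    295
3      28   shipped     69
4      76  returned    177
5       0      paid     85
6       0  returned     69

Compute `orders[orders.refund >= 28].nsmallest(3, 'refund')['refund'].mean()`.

47.6666666667

filter rows where refund >= 28:
   refund    status  price
0      71  returned    102
1      44      paid    214
3      28   shipped     69
4      76  returned    177
take 3 rows with smallest refund:
   refund    status  price
3      28   shipped     69
1      44      paid    214
0      71  returned    102
mean of column 'refund' → 47.6666666667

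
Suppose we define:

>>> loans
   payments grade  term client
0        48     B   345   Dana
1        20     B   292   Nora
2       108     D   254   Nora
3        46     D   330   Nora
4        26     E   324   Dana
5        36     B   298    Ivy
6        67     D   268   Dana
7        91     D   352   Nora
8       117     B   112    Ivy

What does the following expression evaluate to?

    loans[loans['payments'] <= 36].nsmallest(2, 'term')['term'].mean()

filter rows where payments <= 36:
   payments grade  term client
1        20     B   292   Nora
4        26     E   324   Dana
5        36     B   298    Ivy
take 2 rows with smallest term:
   payments grade  term client
1        20     B   292   Nora
5        36     B   298    Ivy
The mean of column 'term' is 295.0.

295.0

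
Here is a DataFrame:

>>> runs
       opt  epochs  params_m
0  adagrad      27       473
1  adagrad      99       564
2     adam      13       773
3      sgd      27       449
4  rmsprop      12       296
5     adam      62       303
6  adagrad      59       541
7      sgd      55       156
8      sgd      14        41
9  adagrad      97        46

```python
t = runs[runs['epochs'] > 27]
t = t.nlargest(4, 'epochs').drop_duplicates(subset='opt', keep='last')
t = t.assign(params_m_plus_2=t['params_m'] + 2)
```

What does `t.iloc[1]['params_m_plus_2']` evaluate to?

filter rows where epochs > 27:
       opt  epochs  params_m
1  adagrad      99       564
5     adam      62       303
6  adagrad      59       541
7      sgd      55       156
9  adagrad      97        46
take 4 rows with largest epochs:
       opt  epochs  params_m
1  adagrad      99       564
9  adagrad      97        46
5     adam      62       303
6  adagrad      59       541
drop duplicate opt (keep=last):
       opt  epochs  params_m
5     adam      62       303
6  adagrad      59       541
add column params_m_plus_2 = t['params_m'] + 2:
       opt  epochs  params_m  params_m_plus_2
5     adam      62       303              305
6  adagrad      59       541              543
Reading off the value at position 1, column 'params_m_plus_2', we get 543.

543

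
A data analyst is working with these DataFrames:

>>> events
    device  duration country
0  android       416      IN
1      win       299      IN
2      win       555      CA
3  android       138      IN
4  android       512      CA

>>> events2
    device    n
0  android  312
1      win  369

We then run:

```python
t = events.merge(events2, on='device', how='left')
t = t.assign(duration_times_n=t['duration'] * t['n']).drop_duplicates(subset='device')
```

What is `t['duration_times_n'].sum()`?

240123

merge on 'device' (how='left') → 5 rows:
    device  duration country    n
0  android       416      IN  312
1      win       299      IN  369
2      win       555      CA  369
3  android       138      IN  312
4  android       512      CA  312
add column duration_times_n = t['duration'] * t['n']:
    device  duration country    n  duration_times_n
0  android       416      IN  312            129792
1      win       299      IN  369            110331
2      win       555      CA  369            204795
3  android       138      IN  312             43056
4  android       512      CA  312            159744
drop duplicate device (keep=first):
    device  duration country    n  duration_times_n
0  android       416      IN  312            129792
1      win       299      IN  369            110331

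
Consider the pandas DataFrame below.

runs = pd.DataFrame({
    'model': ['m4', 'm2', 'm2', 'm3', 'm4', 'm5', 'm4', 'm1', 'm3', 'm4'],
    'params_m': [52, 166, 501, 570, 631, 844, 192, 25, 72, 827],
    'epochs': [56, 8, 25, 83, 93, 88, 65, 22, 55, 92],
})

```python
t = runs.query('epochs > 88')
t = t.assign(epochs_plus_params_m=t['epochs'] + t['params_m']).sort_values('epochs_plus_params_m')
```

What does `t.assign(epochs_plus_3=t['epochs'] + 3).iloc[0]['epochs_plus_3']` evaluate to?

filter rows where epochs > 88:
  model  params_m  epochs
4    m4       631      93
9    m4       827      92
add column epochs_plus_params_m = t['epochs'] + t['params_m']:
  model  params_m  epochs  epochs_plus_params_m
4    m4       631      93                   724
9    m4       827      92                   919
sort by epochs_plus_params_m:
  model  params_m  epochs  epochs_plus_params_m
4    m4       631      93                   724
9    m4       827      92                   919
add column epochs_plus_3 = t['epochs'] + 3:
  model  params_m  epochs  epochs_plus_params_m  epochs_plus_3
4    m4       631      93                   724             96
9    m4       827      92                   919             95
Hence 96.

96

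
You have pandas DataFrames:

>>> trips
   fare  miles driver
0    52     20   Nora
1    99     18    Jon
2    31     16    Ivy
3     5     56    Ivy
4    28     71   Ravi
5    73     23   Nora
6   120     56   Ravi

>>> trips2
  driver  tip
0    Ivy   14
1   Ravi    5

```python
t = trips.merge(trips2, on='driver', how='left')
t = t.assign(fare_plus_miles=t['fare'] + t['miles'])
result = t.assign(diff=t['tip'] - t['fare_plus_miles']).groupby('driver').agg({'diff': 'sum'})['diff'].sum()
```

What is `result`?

merge on 'driver' (how='left') → 7 rows:
   fare  miles driver   tip
0    52     20   Nora   NaN
1    99     18    Jon   NaN
2    31     16    Ivy  14.0
3     5     56    Ivy  14.0
4    28     71   Ravi   5.0
5    73     23   Nora   NaN
6   120     56   Ravi   5.0
add column fare_plus_miles = t['fare'] + t['miles']:
   fare  miles driver   tip  fare_plus_miles
0    52     20   Nora   NaN               72
1    99     18    Jon   NaN              117
2    31     16    Ivy  14.0               47
3     5     56    Ivy  14.0               61
4    28     71   Ravi   5.0               99
5    73     23   Nora   NaN               96
6   120     56   Ravi   5.0              176
add column diff = t['tip'] - t['fare_plus_miles']:
   fare  miles driver   tip  fare_plus_miles   diff
0    52     20   Nora   NaN               72    NaN
1    99     18    Jon   NaN              117    NaN
2    31     16    Ivy  14.0               47  -33.0
3     5     56    Ivy  14.0               61  -47.0
4    28     71   Ravi   5.0               99  -94.0
5    73     23   Nora   NaN               96    NaN
6   120     56   Ravi   5.0              176 -171.0
group by driver, sum of diff:
         diff
driver       
Ivy     -80.0
Jon       0.0
Nora      0.0
Ravi   -265.0
Finally, sum of column 'diff' = -345.0.

-345.0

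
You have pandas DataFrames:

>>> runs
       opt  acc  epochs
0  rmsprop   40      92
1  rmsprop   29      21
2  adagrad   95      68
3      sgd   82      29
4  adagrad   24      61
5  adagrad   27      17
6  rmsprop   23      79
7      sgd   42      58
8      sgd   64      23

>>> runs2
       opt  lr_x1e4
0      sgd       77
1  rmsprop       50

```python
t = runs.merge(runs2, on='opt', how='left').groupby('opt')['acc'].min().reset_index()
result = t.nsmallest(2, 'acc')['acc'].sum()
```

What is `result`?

merge on 'opt' (how='left') → 9 rows:
       opt  acc  epochs  lr_x1e4
0  rmsprop   40      92     50.0
1  rmsprop   29      21     50.0
2  adagrad   95      68      NaN
3      sgd   82      29     77.0
4  adagrad   24      61      NaN
5  adagrad   27      17      NaN
6  rmsprop   23      79     50.0
7      sgd   42      58     77.0
8      sgd   64      23     77.0
group by opt, min of acc:
opt
adagrad    24
rmsprop    23
sgd        42
Name: acc, dtype: int64
reset_index():
       opt  acc
0  adagrad   24
1  rmsprop   23
2      sgd   42
take 2 rows with smallest acc:
       opt  acc
1  rmsprop   23
0  adagrad   24

47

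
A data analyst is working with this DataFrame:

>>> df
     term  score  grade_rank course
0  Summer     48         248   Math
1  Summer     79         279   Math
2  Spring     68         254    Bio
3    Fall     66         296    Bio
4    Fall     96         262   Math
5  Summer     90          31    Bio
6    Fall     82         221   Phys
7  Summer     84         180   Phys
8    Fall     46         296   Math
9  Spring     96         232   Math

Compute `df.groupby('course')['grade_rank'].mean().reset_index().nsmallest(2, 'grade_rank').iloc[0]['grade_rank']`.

group by course, mean of grade_rank:
course
Bio     193.666667
Math    263.400000
Phys    200.500000
Name: grade_rank, dtype: float64
reset_index():
  course  grade_rank
0    Bio  193.666667
1   Math  263.400000
2   Phys  200.500000
take 2 rows with smallest grade_rank:
  course  grade_rank
0    Bio  193.666667
2   Phys  200.500000

193.666666667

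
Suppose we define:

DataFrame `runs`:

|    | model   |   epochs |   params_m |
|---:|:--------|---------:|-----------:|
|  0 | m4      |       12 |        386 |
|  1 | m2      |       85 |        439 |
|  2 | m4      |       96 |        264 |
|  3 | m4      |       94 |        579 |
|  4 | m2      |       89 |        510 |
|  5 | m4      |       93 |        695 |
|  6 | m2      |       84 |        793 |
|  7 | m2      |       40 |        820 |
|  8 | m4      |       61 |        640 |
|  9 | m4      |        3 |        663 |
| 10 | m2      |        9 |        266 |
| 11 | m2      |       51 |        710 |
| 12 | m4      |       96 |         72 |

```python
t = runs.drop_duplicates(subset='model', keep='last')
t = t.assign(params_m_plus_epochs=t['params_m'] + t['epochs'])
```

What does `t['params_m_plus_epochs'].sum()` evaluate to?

drop duplicate model (keep=last):
   model  epochs  params_m
11    m2      51       710
12    m4      96        72
add column params_m_plus_epochs = t['params_m'] + t['epochs']:
   model  epochs  params_m  params_m_plus_epochs
11    m2      51       710                   761
12    m4      96        72                   168
So sum() = 929.

929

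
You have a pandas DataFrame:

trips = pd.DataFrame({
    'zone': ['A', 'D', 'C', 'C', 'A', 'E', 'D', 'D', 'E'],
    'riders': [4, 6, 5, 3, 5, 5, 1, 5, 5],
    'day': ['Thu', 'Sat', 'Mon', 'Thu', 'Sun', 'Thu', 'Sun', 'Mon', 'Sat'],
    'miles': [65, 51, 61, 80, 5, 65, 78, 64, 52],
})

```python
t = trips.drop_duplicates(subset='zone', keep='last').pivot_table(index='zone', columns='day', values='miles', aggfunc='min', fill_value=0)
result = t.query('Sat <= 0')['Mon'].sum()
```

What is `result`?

drop duplicate zone (keep=last):
  zone  riders  day  miles
3    C       3  Thu     80
4    A       5  Sun      5
7    D       5  Mon     64
8    E       5  Sat     52
pivot: rows=zone, cols=day, min(miles):
day   Mon  Sat  Sun  Thu
zone                    
A       0    0    5    0
C       0    0    0   80
D      64    0    0    0
E       0   52    0    0
filter rows where Sat <= 0:
day   Mon  Sat  Sun  Thu
zone                    
A       0    0    5    0
C       0    0    0   80
D      64    0    0    0

64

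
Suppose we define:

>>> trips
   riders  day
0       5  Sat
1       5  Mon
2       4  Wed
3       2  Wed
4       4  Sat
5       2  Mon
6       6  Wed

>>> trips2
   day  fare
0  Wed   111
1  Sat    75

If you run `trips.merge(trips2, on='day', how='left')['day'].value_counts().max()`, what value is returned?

3

merge on 'day' (how='left') → 7 rows:
   riders  day   fare
0       5  Sat   75.0
1       5  Mon    NaN
2       4  Wed  111.0
3       2  Wed  111.0
4       4  Sat   75.0
5       2  Mon    NaN
6       6  Wed  111.0
value_counts of day:
day
Wed    3
Sat    2
Mon    2
Name: count, dtype: int64
The max of the resulting series is 3.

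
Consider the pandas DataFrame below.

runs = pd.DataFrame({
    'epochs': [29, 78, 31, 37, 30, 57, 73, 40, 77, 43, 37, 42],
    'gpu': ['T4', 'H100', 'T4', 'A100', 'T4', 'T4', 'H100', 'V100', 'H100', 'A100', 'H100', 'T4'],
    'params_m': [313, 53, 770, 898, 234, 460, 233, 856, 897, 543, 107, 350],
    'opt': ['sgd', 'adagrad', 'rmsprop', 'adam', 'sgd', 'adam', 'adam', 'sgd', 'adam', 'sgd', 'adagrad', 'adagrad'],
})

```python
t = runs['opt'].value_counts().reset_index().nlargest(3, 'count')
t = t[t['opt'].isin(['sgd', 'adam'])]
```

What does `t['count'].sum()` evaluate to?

value_counts of opt:
opt
sgd        4
adam       4
adagrad    3
rmsprop    1
Name: count, dtype: int64
reset_index():
       opt  count
0      sgd      4
1     adam      4
2  adagrad      3
3  rmsprop      1
take 3 rows with largest count:
       opt  count
0      sgd      4
1     adam      4
2  adagrad      3
filter rows where opt in ['sgd', 'adam']:
    opt  count
0   sgd      4
1  adam      4
Taking the sum of column 'count' gives 8.

8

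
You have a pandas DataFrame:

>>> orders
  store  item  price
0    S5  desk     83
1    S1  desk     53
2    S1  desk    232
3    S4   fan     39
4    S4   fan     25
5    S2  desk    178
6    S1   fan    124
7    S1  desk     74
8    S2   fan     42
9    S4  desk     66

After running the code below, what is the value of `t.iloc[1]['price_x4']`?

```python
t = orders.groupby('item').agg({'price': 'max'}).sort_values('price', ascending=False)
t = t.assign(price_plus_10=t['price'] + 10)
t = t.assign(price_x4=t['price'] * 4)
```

496

group by item, max of price:
      price
item       
desk    232
fan     124
sort by price descending:
      price
item       
desk    232
fan     124
add column price_plus_10 = t['price'] + 10:
      price  price_plus_10
item                      
desk    232            242
fan     124            134
add column price_x4 = t['price'] * 4:
      price  price_plus_10  price_x4
item                                
desk    232            242       928
fan     124            134       496
Reading off the value at position 1, column 'price_x4', we get 496.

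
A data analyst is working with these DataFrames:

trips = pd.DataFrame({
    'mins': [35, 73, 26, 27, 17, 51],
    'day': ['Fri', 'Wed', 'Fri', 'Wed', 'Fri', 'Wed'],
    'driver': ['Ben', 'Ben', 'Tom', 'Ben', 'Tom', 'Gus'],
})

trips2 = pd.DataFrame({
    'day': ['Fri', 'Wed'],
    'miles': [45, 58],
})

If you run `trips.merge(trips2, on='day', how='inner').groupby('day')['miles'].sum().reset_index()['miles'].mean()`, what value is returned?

154.5

merge on 'day' (how='inner') → 6 rows:
   mins  day driver  miles
0    35  Fri    Ben     45
1    73  Wed    Ben     58
2    26  Fri    Tom     45
3    27  Wed    Ben     58
4    17  Fri    Tom     45
5    51  Wed    Gus     58
group by day, sum of miles:
day
Fri    135
Wed    174
Name: miles, dtype: int64
reset_index():
   day  miles
0  Fri    135
1  Wed    174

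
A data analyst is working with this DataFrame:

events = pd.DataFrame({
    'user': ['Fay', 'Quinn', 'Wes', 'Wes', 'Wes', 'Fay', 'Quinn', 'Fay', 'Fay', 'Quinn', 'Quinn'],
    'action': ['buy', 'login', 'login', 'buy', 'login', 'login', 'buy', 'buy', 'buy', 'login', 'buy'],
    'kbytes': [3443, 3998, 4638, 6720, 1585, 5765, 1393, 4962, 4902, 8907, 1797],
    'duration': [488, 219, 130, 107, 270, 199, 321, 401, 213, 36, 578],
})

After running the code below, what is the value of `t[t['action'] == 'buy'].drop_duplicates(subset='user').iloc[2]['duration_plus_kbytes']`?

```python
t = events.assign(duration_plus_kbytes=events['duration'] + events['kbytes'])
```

1714

add column duration_plus_kbytes = events['duration'] + events['kbytes']:
     user action  kbytes  duration  duration_plus_kbytes
0     Fay    buy    3443       488                  3931
1   Quinn  login    3998       219                  4217
2     Wes  login    4638       130                  4768
3     Wes    buy    6720       107                  6827
4     Wes  login    1585       270                  1855
5     Fay  login    5765       199                  5964
6   Quinn    buy    1393       321                  1714
7     Fay    buy    4962       401                  5363
8     Fay    buy    4902       213                  5115
9   Quinn  login    8907        36                  8943
10  Quinn    buy    1797       578                  2375
filter rows where action == 'buy':
     user action  kbytes  duration  duration_plus_kbytes
0     Fay    buy    3443       488                  3931
3     Wes    buy    6720       107                  6827
6   Quinn    buy    1393       321                  1714
7     Fay    buy    4962       401                  5363
8     Fay    buy    4902       213                  5115
10  Quinn    buy    1797       578                  2375
drop duplicate user (keep=first):
    user action  kbytes  duration  duration_plus_kbytes
0    Fay    buy    3443       488                  3931
3    Wes    buy    6720       107                  6827
6  Quinn    buy    1393       321                  1714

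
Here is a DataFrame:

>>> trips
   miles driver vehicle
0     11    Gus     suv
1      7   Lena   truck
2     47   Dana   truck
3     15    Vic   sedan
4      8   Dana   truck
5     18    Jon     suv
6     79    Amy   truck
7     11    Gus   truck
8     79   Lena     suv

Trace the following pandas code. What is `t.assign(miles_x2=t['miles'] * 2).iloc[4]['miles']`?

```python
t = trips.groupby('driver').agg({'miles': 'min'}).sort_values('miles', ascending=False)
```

8

group by driver, min of miles:
        miles
driver       
Amy        79
Dana        8
Gus        11
Jon        18
Lena        7
Vic        15
sort by miles descending:
        miles
driver       
Amy        79
Jon        18
Vic        15
Gus        11
Dana        8
Lena        7
add column miles_x2 = t['miles'] * 2:
        miles  miles_x2
driver                 
Amy        79       158
Jon        18        36
Vic        15        30
Gus        11        22
Dana        8        16
Lena        7        14
Finally, value at position 4, column 'miles' = 8.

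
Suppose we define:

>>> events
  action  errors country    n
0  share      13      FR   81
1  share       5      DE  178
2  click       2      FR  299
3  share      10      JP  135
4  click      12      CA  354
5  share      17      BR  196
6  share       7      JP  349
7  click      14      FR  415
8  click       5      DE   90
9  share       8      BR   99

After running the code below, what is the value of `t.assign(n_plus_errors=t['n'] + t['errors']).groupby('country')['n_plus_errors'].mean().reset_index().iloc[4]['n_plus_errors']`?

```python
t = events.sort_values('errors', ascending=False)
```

sort by errors descending:
  action  errors country    n
5  share      17      BR  196
7  click      14      FR  415
0  share      13      FR   81
4  click      12      CA  354
3  share      10      JP  135
9  share       8      BR   99
6  share       7      JP  349
1  share       5      DE  178
8  click       5      DE   90
2  click       2      FR  299
add column n_plus_errors = t['n'] + t['errors']:
  action  errors country    n  n_plus_errors
5  share      17      BR  196            213
7  click      14      FR  415            429
0  share      13      FR   81             94
4  click      12      CA  354            366
3  share      10      JP  135            145
9  share       8      BR   99            107
6  share       7      JP  349            356
1  share       5      DE  178            183
8  click       5      DE   90             95
2  click       2      FR  299            301
group by country, mean of n_plus_errors:
country
BR    160.000000
CA    366.000000
DE    139.000000
FR    274.666667
JP    250.500000
Name: n_plus_errors, dtype: float64
reset_index():
  country  n_plus_errors
0      BR     160.000000
1      CA     366.000000
2      DE     139.000000
3      FR     274.666667
4      JP     250.500000
Finally, value at position 4, column 'n_plus_errors' = 250.5.

250.5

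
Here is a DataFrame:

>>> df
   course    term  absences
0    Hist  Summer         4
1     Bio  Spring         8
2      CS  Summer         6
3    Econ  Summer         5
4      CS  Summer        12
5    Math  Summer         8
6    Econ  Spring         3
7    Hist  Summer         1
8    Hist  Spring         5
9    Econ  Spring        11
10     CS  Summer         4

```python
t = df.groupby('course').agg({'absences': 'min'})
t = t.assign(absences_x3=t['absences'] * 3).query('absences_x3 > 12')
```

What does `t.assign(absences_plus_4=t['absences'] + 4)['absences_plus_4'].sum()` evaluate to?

group by course, min of absences:
        absences
course          
Bio            8
CS             4
Econ           3
Hist           1
Math           8
add column absences_x3 = t['absences'] * 3:
        absences  absences_x3
course                       
Bio            8           24
CS             4           12
Econ           3            9
Hist           1            3
Math           8           24
filter rows where absences_x3 > 12:
        absences  absences_x3
course                       
Bio            8           24
Math           8           24
add column absences_plus_4 = t['absences'] + 4:
        absences  absences_x3  absences_plus_4
course                                        
Bio            8           24               12
Math           8           24               12
Then the sum of column 'absences_plus_4': 24

24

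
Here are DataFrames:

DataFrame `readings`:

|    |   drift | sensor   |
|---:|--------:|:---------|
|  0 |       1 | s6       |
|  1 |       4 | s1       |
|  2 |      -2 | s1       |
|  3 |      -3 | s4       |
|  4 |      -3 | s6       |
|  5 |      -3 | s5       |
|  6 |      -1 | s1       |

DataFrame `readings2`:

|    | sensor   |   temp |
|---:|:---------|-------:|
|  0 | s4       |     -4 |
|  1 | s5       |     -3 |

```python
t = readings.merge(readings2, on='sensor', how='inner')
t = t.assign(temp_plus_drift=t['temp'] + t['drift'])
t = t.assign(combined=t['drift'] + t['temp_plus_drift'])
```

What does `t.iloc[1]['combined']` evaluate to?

-9

merge on 'sensor' (how='inner') → 2 rows:
   drift sensor  temp
0     -3     s4    -4
1     -3     s5    -3
add column temp_plus_drift = t['temp'] + t['drift']:
   drift sensor  temp  temp_plus_drift
0     -3     s4    -4               -7
1     -3     s5    -3               -6
add column combined = t['drift'] + t['temp_plus_drift']:
   drift sensor  temp  temp_plus_drift  combined
0     -3     s4    -4               -7       -10
1     -3     s5    -3               -6        -9
Reading off the value at position 1, column 'combined', we get -9.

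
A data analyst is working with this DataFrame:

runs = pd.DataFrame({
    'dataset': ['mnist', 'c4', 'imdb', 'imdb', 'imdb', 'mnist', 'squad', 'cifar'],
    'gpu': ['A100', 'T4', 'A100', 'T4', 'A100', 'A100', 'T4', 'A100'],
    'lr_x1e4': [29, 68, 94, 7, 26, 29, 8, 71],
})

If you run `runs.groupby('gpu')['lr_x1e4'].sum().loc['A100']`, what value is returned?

249

group by gpu, sum of lr_x1e4:
gpu
A100    249
T4       83
Name: lr_x1e4, dtype: int64
So loc['A100'] = 249.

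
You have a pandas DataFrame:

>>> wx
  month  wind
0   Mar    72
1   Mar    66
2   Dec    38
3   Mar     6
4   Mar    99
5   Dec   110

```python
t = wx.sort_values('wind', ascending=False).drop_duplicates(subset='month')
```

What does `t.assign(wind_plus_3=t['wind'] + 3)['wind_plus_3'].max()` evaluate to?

113

sort by wind descending:
  month  wind
5   Dec   110
4   Mar    99
0   Mar    72
1   Mar    66
2   Dec    38
3   Mar     6
drop duplicate month (keep=first):
  month  wind
5   Dec   110
4   Mar    99
add column wind_plus_3 = t['wind'] + 3:
  month  wind  wind_plus_3
5   Dec   110          113
4   Mar    99          102
Reading off the max of column 'wind_plus_3', we get 113.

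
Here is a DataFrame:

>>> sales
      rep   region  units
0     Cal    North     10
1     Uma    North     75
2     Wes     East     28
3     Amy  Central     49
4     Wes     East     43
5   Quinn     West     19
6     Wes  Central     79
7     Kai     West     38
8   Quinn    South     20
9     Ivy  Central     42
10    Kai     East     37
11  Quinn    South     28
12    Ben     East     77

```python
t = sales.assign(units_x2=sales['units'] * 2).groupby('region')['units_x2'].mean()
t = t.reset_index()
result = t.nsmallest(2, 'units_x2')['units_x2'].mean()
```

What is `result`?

52.5

add column units_x2 = sales['units'] * 2:
      rep   region  units  units_x2
0     Cal    North     10        20
1     Uma    North     75       150
2     Wes     East     28        56
3     Amy  Central     49        98
4     Wes     East     43        86
5   Quinn     West     19        38
6     Wes  Central     79       158
7     Kai     West     38        76
8   Quinn    South     20        40
9     Ivy  Central     42        84
10    Kai     East     37        74
11  Quinn    South     28        56
12    Ben     East     77       154
group by region, mean of units_x2:
region
Central    113.333333
East        92.500000
North       85.000000
South       48.000000
West        57.000000
Name: units_x2, dtype: float64
reset_index():
    region    units_x2
0  Central  113.333333
1     East   92.500000
2    North   85.000000
3    South   48.000000
4     West   57.000000
take 2 rows with smallest units_x2:
  region  units_x2
3  South      48.0
4   West      57.0
Hence 52.5.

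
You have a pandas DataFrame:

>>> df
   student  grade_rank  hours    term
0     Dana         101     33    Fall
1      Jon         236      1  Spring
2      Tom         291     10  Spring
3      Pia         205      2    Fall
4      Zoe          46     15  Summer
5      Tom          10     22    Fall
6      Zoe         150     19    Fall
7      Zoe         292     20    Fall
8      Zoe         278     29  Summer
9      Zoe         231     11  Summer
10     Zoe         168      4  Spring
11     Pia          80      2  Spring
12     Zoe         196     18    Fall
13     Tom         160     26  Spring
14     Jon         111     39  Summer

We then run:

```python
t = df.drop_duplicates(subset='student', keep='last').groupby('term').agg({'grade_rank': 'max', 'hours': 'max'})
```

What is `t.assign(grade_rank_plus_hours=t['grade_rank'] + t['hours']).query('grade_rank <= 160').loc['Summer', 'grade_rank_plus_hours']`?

drop duplicate student (keep=last):
   student  grade_rank  hours    term
0     Dana         101     33    Fall
11     Pia          80      2  Spring
12     Zoe         196     18    Fall
13     Tom         160     26  Spring
14     Jon         111     39  Summer
group by term: max(grade_rank), max(hours):
        grade_rank  hours
term                     
Fall           196     33
Spring         160     26
Summer         111     39
add column grade_rank_plus_hours = t['grade_rank'] + t['hours']:
        grade_rank  hours  grade_rank_plus_hours
term                                            
Fall           196     33                    229
Spring         160     26                    186
Summer         111     39                    150
filter rows where grade_rank <= 160:
        grade_rank  hours  grade_rank_plus_hours
term                                            
Spring         160     26                    186
Summer         111     39                    150
Reading off the value at row 'Summer', column 'grade_rank_plus_hours', we get 150.

150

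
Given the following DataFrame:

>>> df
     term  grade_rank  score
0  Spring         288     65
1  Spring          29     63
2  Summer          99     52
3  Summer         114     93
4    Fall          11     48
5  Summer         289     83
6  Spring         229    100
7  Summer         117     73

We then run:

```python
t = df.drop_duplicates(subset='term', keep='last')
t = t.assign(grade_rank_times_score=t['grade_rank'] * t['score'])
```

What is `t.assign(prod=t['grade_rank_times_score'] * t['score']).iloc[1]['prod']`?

2290000

drop duplicate term (keep=last):
     term  grade_rank  score
4    Fall          11     48
6  Spring         229    100
7  Summer         117     73
add column grade_rank_times_score = t['grade_rank'] * t['score']:
     term  grade_rank  score  grade_rank_times_score
4    Fall          11     48                     528
6  Spring         229    100                   22900
7  Summer         117     73                    8541
add column prod = t['grade_rank_times_score'] * t['score']:
     term  grade_rank  score  grade_rank_times_score     prod
4    Fall          11     48                     528    25344
6  Spring         229    100                   22900  2290000
7  Summer         117     73                    8541   623493
value at position 1, column 'prod' → 2290000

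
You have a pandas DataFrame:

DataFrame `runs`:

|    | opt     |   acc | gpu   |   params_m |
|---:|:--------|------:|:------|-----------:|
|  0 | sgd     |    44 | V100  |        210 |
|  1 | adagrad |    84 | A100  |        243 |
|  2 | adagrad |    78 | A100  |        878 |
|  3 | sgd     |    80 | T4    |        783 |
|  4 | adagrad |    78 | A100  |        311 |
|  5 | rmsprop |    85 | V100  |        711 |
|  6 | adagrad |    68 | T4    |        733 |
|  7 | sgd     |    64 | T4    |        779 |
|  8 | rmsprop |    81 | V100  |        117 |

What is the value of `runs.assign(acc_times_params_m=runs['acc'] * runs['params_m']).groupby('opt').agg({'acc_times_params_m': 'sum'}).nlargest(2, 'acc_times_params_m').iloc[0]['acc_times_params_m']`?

add column acc_times_params_m = runs['acc'] * runs['params_m']:
       opt  acc   gpu  params_m  acc_times_params_m
0      sgd   44  V100       210                9240
1  adagrad   84  A100       243               20412
2  adagrad   78  A100       878               68484
3      sgd   80    T4       783               62640
4  adagrad   78  A100       311               24258
5  rmsprop   85  V100       711               60435
6  adagrad   68    T4       733               49844
7      sgd   64    T4       779               49856
8  rmsprop   81  V100       117                9477
group by opt, sum of acc_times_params_m:
         acc_times_params_m
opt                        
adagrad              162998
rmsprop               69912
sgd                  121736
take 2 rows with largest acc_times_params_m:
         acc_times_params_m
opt                        
adagrad              162998
sgd                  121736
Hence 162998.

162998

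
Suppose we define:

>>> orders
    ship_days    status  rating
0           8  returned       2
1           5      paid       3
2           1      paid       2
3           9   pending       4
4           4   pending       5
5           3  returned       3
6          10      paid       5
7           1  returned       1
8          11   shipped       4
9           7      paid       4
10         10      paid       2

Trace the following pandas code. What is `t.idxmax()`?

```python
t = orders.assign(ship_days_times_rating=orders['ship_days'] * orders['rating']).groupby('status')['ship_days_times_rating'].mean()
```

add column ship_days_times_rating = orders['ship_days'] * orders['rating']:
    ship_days    status  rating  ship_days_times_rating
0           8  returned       2                      16
1           5      paid       3                      15
2           1      paid       2                       2
3           9   pending       4                      36
4           4   pending       5                      20
5           3  returned       3                       9
6          10      paid       5                      50
7           1  returned       1                       1
8          11   shipped       4                      44
9           7      paid       4                      28
10         10      paid       2                      20
group by status, mean of ship_days_times_rating:
status
paid        23.000000
pending     28.000000
returned     8.666667
shipped     44.000000
Name: ship_days_times_rating, dtype: float64
So idxmax() = shipped.

shipped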